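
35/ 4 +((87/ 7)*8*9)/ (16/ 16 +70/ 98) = 2123/ 4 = 530.75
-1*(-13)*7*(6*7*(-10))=-38220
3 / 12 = 1 / 4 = 0.25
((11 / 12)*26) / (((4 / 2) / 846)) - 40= 10041.50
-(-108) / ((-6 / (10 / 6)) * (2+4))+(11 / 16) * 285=3055 / 16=190.94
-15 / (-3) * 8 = 40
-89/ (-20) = 89/ 20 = 4.45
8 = 8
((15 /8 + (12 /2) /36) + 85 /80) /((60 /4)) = 149 /720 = 0.21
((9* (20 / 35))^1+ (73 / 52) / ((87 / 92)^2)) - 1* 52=-31192940 / 688779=-45.29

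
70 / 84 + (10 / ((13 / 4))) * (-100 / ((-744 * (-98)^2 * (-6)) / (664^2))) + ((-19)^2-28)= 5759214427 / 17416854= 330.67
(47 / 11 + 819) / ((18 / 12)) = 18112 / 33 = 548.85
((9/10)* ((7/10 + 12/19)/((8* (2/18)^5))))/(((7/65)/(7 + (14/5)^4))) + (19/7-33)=74794390432159/13300000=5623638.38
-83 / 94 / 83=-1 / 94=-0.01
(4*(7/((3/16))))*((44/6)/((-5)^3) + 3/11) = 395584/12375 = 31.97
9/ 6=3/ 2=1.50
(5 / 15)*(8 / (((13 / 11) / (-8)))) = -704 / 39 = -18.05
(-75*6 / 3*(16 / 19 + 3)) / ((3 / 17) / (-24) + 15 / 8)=-744600 / 2413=-308.58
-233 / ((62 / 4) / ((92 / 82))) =-21436 / 1271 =-16.87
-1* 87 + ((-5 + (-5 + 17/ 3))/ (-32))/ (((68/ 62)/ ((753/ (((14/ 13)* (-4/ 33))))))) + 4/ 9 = -798.78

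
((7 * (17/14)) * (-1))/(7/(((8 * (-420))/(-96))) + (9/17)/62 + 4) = -44795/22179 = -2.02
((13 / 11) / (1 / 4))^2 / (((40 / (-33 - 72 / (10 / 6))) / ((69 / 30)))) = -97.91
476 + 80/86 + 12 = 21024/43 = 488.93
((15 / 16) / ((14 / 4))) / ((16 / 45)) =675 / 896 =0.75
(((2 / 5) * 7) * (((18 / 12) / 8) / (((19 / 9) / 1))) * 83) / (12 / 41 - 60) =-71463 / 206720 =-0.35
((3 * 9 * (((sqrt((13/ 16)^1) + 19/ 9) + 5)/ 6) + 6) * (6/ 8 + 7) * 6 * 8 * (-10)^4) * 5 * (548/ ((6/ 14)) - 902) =7881750000 * sqrt(13) + 266228000000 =294646053765.39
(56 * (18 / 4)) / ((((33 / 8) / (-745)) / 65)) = -2958327.27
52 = 52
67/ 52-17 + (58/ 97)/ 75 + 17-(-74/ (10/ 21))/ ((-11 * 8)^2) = 964190731/ 732388800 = 1.32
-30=-30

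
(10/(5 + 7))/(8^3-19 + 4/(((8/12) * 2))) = 5/2976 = 0.00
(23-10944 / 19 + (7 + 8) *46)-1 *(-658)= 795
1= 1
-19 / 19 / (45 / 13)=-13 / 45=-0.29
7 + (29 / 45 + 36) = 1964 / 45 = 43.64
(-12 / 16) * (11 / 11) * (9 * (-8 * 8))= 432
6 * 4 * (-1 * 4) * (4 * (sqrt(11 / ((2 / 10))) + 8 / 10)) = -384 * sqrt(55) - 1536 / 5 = -3155.02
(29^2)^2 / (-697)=-707281 / 697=-1014.75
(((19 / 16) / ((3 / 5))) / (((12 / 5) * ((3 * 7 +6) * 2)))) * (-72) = -475 / 432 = -1.10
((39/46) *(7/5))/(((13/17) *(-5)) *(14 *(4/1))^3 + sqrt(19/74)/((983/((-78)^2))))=-0.00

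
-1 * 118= -118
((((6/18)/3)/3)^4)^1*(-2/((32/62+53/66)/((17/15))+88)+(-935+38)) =-927312187/549386168247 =-0.00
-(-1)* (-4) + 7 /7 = -3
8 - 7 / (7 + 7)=15 / 2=7.50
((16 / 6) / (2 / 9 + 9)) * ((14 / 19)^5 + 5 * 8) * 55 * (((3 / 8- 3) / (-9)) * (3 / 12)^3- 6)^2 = 19353356475096655 / 841794424832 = 22990.60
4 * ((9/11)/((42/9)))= 54/77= 0.70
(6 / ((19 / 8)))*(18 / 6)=144 / 19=7.58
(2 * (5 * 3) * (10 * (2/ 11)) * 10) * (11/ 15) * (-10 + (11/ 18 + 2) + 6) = -5000/ 9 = -555.56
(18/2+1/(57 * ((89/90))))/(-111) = -5083/62567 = -0.08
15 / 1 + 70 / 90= 142 / 9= 15.78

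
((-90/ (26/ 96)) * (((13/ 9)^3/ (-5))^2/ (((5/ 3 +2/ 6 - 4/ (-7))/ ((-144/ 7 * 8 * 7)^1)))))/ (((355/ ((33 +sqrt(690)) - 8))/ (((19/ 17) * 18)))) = 202268545024/ 2639709 +202268545024 * sqrt(690)/ 65992725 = 157136.62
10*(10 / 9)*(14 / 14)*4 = 44.44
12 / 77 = 0.16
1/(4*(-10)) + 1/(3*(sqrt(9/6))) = -1/40 + sqrt(6)/9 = 0.25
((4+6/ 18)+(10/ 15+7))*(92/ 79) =1104/ 79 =13.97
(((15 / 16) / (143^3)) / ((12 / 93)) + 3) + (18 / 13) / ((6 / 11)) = 1036519377 / 187149248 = 5.54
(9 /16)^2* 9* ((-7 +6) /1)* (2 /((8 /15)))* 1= -10935 /1024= -10.68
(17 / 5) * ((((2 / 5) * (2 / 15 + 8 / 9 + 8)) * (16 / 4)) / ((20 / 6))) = 27608 / 1875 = 14.72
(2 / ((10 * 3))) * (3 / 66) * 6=1 / 55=0.02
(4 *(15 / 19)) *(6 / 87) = 0.22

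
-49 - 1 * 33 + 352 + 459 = 729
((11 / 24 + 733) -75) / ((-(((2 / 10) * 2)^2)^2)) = -25721.03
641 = 641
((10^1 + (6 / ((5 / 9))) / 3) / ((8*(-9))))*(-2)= 17 / 45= 0.38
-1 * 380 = -380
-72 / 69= -24 / 23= -1.04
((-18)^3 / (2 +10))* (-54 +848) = -385884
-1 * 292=-292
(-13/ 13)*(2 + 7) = -9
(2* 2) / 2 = 2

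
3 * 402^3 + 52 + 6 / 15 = 974472382 / 5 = 194894476.40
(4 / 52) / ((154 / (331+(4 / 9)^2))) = 0.17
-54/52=-27/26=-1.04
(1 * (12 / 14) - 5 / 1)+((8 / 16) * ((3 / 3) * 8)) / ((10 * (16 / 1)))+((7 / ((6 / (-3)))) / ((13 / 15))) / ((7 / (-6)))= -2389 / 3640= -0.66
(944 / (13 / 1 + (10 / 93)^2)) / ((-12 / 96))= -65317248 / 112537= -580.41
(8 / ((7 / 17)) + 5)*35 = 855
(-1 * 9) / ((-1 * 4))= 9 / 4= 2.25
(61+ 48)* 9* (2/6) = 327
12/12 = 1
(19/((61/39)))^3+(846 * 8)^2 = 45807616.52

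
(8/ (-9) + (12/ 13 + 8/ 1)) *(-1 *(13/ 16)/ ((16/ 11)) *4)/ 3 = -2585/ 432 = -5.98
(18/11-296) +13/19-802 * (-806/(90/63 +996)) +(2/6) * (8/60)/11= 11636065663/32832855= 354.40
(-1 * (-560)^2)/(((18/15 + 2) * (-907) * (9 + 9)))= 49000/8163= 6.00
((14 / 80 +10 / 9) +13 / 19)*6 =13477 / 1140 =11.82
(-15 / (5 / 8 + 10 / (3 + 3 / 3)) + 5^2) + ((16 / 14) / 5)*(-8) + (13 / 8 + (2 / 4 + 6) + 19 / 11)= 86929 / 3080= 28.22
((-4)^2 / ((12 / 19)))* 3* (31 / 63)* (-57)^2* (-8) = -6804128 / 7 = -972018.29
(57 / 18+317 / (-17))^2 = 2493241 / 10404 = 239.64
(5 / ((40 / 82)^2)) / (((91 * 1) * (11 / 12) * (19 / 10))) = 5043 / 38038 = 0.13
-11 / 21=-0.52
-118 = -118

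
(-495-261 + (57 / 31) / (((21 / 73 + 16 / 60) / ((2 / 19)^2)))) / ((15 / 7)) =-630639912 / 1787615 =-352.78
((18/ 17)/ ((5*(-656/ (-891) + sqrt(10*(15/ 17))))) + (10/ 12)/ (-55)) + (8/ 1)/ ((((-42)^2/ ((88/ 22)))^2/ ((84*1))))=-248232287239/ 8132684861070 + 7144929*sqrt(102)/ 950014723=0.05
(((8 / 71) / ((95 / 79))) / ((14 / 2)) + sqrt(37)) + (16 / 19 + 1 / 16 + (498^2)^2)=sqrt(37) + 46464080565740527 / 755440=61505984023.00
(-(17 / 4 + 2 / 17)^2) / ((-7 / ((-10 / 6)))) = -147015 / 32368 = -4.54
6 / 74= 3 / 37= 0.08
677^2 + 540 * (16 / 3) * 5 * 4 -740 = 515189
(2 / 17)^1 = 2 / 17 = 0.12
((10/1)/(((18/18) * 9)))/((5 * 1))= 2/9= 0.22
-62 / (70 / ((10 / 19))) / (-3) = 62 / 399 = 0.16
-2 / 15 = -0.13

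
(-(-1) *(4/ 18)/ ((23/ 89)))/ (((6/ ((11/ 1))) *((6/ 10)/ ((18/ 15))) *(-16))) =-979/ 4968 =-0.20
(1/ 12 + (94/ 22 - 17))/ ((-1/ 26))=21697/ 66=328.74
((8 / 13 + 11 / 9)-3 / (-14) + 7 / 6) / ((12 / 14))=1318 / 351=3.75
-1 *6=-6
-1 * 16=-16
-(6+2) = -8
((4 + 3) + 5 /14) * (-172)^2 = 1523576 /7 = 217653.71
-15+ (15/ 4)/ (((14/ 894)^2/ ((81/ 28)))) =242685615/ 5488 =44221.14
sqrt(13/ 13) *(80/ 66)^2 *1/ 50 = 32/ 1089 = 0.03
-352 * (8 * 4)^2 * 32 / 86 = -5767168 / 43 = -134120.19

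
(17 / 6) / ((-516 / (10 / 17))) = -5 / 1548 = -0.00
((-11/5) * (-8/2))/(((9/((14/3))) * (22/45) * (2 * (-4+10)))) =7/9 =0.78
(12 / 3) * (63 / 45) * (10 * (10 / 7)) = 80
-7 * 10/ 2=-35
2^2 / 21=4 / 21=0.19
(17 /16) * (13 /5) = 221 /80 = 2.76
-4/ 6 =-2/ 3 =-0.67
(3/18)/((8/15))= 5/16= 0.31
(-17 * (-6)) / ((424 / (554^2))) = 3913179 / 53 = 73833.57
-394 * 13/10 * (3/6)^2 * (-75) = 38415/4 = 9603.75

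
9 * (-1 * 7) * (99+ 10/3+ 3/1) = -6636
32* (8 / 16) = 16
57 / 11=5.18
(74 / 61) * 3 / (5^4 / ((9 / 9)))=222 / 38125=0.01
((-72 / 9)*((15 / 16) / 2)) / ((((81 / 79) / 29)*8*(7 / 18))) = -11455 / 336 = -34.09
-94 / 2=-47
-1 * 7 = -7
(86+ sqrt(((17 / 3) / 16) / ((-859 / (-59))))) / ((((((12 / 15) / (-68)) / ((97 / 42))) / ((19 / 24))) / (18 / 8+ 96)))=-1315532.71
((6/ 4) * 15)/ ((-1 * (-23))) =45/ 46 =0.98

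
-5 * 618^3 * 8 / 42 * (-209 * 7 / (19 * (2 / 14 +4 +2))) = 121161569760 / 43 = 2817710924.65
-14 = -14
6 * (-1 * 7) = -42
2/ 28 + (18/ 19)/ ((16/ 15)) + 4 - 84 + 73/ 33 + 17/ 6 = -866037/ 11704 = -73.99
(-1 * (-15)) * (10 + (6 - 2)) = 210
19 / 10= 1.90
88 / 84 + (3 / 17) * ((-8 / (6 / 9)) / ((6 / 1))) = 248 / 357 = 0.69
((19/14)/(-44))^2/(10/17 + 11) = 6137/74752832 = 0.00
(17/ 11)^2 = 2.39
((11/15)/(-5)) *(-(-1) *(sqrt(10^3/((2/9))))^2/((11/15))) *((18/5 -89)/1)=76860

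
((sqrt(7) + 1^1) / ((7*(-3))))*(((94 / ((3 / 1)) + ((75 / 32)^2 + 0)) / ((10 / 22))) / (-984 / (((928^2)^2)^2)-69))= 83554179207003923575472128 / 1494353920439596417674155865 + 83554179207003923575472128*sqrt(7) / 1494353920439596417674155865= 0.20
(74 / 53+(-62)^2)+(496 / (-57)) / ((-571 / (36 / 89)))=196787440622 / 51174733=3845.40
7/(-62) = -7/62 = -0.11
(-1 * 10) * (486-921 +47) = 3880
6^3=216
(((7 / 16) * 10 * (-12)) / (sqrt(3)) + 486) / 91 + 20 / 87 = 44102 / 7917 - 5 * sqrt(3) / 26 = 5.24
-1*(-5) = 5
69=69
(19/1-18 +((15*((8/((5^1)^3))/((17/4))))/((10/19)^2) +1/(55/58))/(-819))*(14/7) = 27286306/13674375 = 2.00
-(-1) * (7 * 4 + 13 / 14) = 405 / 14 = 28.93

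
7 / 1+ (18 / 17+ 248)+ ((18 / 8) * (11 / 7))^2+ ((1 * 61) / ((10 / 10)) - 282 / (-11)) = 52074643 / 146608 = 355.20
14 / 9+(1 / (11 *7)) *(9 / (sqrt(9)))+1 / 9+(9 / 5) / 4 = 9959 / 4620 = 2.16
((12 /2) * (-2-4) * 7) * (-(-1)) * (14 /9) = -392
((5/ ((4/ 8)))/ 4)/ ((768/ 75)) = 0.24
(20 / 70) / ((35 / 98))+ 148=744 / 5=148.80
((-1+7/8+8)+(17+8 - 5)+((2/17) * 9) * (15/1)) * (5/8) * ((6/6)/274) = 29755/298112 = 0.10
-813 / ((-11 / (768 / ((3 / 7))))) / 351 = 485632 / 1287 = 377.34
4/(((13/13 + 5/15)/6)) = 18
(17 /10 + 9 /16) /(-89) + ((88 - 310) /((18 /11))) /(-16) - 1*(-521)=2827283 /5340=529.45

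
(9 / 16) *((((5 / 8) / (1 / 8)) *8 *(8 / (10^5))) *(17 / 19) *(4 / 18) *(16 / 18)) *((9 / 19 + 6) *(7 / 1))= 9758 / 676875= 0.01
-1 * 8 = -8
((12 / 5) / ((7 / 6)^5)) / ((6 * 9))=1728 / 84035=0.02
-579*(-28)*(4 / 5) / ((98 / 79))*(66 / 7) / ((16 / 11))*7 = 16603983 / 35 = 474399.51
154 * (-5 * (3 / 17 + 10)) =-133210 / 17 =-7835.88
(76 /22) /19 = 2 /11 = 0.18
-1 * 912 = -912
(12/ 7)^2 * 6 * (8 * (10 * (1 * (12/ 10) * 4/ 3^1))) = 110592/ 49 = 2256.98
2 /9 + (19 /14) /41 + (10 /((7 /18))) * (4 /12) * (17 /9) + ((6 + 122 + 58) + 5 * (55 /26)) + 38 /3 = 1082632 /4797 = 225.69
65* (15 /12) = 325 /4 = 81.25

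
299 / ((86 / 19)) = 5681 / 86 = 66.06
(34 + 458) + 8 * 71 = 1060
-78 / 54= -13 / 9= -1.44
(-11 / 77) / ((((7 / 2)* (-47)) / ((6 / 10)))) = 6 / 11515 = 0.00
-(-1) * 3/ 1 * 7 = 21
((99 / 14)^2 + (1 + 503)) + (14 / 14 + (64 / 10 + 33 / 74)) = 20372719 / 36260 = 561.85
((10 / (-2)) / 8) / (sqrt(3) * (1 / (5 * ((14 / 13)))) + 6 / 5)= -1225 / 2183 + 2275 * sqrt(3) / 26196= -0.41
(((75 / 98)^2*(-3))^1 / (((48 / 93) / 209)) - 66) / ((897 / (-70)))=60.68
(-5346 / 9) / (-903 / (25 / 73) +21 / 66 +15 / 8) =1306800 / 5796047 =0.23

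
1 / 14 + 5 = 71 / 14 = 5.07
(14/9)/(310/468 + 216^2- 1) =364/10917425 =0.00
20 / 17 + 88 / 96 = 427 / 204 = 2.09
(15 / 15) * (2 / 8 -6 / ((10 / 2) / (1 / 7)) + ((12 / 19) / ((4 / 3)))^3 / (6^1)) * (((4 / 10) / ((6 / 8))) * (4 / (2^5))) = 92459 / 14403900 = 0.01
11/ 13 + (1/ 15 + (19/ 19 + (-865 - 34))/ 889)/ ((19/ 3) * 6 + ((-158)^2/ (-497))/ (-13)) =5516990891/ 6698486730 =0.82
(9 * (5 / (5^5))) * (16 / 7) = 144 / 4375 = 0.03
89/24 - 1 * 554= -13207/24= -550.29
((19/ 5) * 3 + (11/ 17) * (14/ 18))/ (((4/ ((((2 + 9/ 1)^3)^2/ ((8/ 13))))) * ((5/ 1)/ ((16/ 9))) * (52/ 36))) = 8065917233/ 3825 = 2108736.53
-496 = -496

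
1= 1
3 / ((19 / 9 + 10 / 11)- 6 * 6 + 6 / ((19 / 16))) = -5643 / 52531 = -0.11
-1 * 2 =-2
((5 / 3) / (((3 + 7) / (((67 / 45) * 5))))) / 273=0.00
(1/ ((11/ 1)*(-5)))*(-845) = 169/ 11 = 15.36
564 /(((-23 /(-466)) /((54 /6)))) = 2365416 /23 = 102844.17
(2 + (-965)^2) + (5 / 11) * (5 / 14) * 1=143408983 / 154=931227.16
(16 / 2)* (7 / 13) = 4.31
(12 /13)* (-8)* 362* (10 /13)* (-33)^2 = -378449280 /169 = -2239344.85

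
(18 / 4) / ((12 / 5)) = 15 / 8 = 1.88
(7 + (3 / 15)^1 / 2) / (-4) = -71 / 40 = -1.78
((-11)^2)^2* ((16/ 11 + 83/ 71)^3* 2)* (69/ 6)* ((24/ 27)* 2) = 3869223970128/ 357911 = 10810575.73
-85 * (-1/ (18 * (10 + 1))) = 85/ 198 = 0.43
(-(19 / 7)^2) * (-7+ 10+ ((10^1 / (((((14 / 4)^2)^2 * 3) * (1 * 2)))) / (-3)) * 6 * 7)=-1056647 / 50421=-20.96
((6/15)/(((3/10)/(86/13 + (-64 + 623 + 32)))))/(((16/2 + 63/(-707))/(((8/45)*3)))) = 53.72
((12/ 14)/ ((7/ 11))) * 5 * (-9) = -2970/ 49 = -60.61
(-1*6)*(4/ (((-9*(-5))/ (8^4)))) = -2184.53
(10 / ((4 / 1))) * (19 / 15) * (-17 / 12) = -323 / 72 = -4.49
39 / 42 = 13 / 14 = 0.93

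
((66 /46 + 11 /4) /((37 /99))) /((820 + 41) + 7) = 5445 /422096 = 0.01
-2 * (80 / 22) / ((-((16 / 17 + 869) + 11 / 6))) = 0.01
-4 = -4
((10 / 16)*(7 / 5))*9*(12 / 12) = 63 / 8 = 7.88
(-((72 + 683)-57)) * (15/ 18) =-1745/ 3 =-581.67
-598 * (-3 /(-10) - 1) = 2093 /5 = 418.60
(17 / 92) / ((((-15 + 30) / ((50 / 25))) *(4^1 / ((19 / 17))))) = 19 / 2760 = 0.01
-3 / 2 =-1.50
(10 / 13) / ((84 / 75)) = 125 / 182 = 0.69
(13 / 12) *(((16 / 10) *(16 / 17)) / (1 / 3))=416 / 85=4.89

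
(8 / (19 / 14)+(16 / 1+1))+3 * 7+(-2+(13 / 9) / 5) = 36067 / 855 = 42.18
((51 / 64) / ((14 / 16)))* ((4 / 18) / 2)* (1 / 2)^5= 17 / 5376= 0.00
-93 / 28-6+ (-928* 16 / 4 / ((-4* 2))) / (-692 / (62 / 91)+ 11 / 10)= -86116979 / 8806532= -9.78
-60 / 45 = -1.33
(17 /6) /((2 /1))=17 /12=1.42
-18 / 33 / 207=-2 / 759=-0.00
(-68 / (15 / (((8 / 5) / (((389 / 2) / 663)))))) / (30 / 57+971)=-4568512 / 179513775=-0.03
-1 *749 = -749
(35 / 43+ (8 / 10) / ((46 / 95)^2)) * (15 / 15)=96130 / 22747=4.23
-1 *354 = -354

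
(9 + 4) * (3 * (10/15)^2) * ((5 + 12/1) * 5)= 4420/3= 1473.33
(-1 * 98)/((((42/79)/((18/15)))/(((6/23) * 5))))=-6636/23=-288.52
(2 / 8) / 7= 1 / 28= 0.04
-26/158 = -13/79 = -0.16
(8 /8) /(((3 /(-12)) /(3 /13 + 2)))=-116 /13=-8.92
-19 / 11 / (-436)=0.00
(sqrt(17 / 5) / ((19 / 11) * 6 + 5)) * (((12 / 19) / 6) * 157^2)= 542278 * sqrt(85) / 16055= 311.40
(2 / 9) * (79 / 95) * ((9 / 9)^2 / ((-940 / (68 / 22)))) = -1343 / 2210175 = -0.00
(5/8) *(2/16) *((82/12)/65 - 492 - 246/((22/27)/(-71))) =89848261/54912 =1636.22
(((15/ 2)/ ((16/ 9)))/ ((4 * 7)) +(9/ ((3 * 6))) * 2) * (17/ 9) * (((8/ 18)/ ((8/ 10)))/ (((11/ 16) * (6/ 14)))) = 87635/ 21384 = 4.10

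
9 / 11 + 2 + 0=31 / 11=2.82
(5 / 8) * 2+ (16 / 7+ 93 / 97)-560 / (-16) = 107267 / 2716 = 39.49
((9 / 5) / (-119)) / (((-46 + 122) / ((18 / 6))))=-27 / 45220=-0.00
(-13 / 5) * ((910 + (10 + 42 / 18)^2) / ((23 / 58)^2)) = -418034188 / 23805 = -17560.77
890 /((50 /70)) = 1246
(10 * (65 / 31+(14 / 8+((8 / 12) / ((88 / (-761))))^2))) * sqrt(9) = 100152815 / 90024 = 1112.51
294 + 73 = 367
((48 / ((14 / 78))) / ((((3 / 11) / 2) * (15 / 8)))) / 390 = 1408 / 525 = 2.68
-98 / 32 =-49 / 16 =-3.06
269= 269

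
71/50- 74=-3629/50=-72.58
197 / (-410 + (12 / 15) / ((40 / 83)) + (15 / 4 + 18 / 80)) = -39400 / 80873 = -0.49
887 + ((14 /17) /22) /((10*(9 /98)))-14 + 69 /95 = 873.77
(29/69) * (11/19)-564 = -739085/1311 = -563.76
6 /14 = 0.43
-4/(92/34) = -34/23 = -1.48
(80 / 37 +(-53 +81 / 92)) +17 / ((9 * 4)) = -379007 / 7659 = -49.49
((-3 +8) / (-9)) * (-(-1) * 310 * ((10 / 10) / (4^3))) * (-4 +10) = -775 / 48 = -16.15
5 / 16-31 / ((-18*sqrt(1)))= 293 / 144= 2.03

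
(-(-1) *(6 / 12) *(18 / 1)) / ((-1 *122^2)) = -9 / 14884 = -0.00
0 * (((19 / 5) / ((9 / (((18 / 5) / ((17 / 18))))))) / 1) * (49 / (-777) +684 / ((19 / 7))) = 0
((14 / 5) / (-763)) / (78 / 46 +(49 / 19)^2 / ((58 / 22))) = -240787 / 276790240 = -0.00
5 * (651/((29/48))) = 5387.59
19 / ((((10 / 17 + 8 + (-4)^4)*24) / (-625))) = -201875 / 107952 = -1.87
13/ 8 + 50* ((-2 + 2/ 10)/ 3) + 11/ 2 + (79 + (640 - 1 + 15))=5681/ 8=710.12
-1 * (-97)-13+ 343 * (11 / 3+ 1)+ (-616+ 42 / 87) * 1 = 93016 / 87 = 1069.15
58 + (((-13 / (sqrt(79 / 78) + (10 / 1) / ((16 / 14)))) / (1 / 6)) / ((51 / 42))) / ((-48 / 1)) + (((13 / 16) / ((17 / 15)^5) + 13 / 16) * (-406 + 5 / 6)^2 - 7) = 853679086124383 / 4169044062 - 182 * sqrt(6162) / 801431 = 204766.13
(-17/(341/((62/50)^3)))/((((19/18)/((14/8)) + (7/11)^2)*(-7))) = 1617363/120078125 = 0.01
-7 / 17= -0.41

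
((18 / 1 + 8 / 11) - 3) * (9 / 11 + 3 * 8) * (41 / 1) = 16003.21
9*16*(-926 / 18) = -7408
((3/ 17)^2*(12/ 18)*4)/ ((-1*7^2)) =-24/ 14161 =-0.00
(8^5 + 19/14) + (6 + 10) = 458995/14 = 32785.36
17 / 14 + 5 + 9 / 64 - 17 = -10.65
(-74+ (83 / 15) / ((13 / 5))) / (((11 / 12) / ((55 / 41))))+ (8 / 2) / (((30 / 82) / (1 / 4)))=-819047 / 7995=-102.44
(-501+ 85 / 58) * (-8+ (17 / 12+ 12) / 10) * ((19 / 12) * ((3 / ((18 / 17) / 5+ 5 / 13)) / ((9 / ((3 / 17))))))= 5717908469 / 11007936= 519.44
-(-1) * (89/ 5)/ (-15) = -89/ 75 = -1.19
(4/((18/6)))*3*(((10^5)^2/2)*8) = 160000000000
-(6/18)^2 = -1/9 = -0.11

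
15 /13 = 1.15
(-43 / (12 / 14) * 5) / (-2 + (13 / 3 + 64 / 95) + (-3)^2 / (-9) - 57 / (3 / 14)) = 142975 / 150476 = 0.95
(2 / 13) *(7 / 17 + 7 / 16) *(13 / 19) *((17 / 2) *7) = 1617 / 304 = 5.32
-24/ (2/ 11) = -132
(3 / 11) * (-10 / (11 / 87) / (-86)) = 1305 / 5203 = 0.25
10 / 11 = 0.91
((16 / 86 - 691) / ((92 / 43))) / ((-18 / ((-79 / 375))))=-3.78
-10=-10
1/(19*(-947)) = -1/17993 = -0.00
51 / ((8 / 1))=51 / 8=6.38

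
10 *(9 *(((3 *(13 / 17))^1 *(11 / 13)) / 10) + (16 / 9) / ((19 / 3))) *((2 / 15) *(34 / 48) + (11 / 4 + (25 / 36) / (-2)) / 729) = 504016499 / 254304360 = 1.98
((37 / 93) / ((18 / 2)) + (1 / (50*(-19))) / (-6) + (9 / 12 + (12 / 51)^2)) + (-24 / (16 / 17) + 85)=13868271653 / 229798350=60.35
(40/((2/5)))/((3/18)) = 600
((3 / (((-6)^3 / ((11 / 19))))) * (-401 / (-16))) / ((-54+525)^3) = -4411 / 2287013885568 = -0.00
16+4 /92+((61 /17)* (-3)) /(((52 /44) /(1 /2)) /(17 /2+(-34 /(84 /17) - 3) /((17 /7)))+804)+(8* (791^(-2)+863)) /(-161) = -26.85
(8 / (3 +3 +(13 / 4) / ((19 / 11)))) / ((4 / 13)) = 1976 / 599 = 3.30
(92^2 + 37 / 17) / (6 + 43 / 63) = 9067275 / 7157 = 1266.91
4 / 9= 0.44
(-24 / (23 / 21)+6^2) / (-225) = -36 / 575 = -0.06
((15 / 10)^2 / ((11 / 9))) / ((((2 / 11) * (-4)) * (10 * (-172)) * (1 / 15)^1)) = 243 / 11008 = 0.02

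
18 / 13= 1.38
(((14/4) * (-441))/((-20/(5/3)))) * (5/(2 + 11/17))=5831/24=242.96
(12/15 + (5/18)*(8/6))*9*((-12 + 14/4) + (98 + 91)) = 28519/15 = 1901.27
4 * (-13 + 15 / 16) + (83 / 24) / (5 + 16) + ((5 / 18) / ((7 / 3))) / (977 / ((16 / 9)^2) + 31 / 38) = -36535691345 / 759815784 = -48.08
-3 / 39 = -1 / 13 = -0.08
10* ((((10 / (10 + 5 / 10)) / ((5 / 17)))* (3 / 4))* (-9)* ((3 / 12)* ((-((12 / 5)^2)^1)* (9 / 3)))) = 33048 / 35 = 944.23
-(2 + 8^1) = -10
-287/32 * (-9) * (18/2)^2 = 209223/32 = 6538.22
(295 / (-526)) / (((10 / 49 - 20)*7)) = 413 / 102044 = 0.00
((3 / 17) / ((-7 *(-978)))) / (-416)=-1 / 16138304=-0.00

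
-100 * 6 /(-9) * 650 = 130000 /3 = 43333.33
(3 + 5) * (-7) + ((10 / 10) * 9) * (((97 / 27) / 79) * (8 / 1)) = -52.73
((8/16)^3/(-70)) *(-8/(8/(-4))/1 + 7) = -11/560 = -0.02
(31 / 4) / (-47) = -31 / 188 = -0.16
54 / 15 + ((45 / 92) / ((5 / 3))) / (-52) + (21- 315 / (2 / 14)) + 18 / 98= -2555394567 / 1172080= -2180.22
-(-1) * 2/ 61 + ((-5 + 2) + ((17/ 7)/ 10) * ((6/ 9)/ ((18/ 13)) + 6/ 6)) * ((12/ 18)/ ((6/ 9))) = -30061/ 11529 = -2.61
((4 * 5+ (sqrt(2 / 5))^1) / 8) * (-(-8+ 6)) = sqrt(10) / 20+ 5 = 5.16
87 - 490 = -403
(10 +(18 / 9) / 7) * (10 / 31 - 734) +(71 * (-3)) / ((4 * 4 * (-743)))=-19467362163 / 2579696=-7546.38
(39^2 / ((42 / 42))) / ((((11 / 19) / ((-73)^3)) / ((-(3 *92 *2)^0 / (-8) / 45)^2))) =-1249133587 / 158400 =-7885.94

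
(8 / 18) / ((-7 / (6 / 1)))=-8 / 21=-0.38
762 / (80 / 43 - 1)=885.57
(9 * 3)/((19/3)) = 81/19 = 4.26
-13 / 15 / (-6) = 13 / 90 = 0.14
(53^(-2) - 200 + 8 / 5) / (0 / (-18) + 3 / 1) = -928841 / 14045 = -66.13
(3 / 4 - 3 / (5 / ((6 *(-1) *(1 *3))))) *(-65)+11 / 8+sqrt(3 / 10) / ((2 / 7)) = -747.46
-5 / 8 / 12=-5 / 96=-0.05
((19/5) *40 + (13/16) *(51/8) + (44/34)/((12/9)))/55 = 2.88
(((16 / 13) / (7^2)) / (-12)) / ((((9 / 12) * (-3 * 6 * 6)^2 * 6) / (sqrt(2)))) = -sqrt(2) / 25076142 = -0.00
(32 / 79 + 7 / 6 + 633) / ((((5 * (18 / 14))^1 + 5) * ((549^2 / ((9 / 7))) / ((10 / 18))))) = 300787 / 2285825184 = 0.00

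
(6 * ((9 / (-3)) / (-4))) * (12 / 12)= 4.50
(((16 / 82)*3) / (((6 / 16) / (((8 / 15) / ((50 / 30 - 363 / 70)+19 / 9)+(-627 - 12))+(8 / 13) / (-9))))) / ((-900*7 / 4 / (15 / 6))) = 2123558048 / 1340305785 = 1.58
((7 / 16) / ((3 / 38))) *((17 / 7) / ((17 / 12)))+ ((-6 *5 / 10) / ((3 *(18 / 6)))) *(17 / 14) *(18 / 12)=249 / 28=8.89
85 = 85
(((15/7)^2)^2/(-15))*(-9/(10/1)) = 1.27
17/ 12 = 1.42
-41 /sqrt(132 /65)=-41*sqrt(2145) /66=-28.77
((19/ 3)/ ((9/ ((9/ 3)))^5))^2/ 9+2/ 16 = 4785857/ 38263752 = 0.13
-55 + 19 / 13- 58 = -111.54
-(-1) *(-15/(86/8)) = -60/43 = -1.40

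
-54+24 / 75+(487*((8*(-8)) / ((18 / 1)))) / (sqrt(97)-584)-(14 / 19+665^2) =-644662033360613 / 1457599725+15584*sqrt(97) / 3068631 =-442276.40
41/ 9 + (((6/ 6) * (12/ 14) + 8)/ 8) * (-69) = -18103/ 252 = -71.84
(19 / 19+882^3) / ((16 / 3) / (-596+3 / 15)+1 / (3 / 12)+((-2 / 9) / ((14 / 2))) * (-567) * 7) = 6131934595953 / 1161730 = 5278278.60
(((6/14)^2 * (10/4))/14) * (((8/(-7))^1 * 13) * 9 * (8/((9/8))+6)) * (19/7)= -156.07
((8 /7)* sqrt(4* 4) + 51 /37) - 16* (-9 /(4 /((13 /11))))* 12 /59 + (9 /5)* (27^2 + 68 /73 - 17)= 1297.88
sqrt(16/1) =4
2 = 2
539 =539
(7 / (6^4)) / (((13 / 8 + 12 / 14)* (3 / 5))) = 245 / 67554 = 0.00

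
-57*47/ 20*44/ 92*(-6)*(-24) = -9225.08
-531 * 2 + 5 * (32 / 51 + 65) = -37427 / 51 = -733.86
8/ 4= 2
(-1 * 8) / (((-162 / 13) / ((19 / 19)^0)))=52 / 81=0.64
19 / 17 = 1.12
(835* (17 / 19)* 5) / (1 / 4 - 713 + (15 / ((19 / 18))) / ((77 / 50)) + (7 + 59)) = -5.86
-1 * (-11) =11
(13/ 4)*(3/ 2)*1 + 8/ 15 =649/ 120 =5.41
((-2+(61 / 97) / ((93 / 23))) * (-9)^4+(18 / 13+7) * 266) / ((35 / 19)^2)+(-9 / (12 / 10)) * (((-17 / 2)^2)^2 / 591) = -128308314426417 / 43125191200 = -2975.25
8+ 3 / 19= 155 / 19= 8.16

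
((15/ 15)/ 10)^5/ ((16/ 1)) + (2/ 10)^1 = 0.20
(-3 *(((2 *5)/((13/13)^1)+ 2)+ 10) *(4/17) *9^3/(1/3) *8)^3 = -98543524395407376384/4913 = -20057709015959164.74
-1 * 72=-72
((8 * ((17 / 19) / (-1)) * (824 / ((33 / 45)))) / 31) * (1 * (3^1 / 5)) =-1008576 / 6479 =-155.67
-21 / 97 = -0.22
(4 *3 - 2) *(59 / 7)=590 / 7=84.29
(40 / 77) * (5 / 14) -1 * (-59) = 31901 / 539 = 59.19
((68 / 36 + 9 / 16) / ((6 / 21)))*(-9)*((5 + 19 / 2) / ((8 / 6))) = -214977 / 256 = -839.75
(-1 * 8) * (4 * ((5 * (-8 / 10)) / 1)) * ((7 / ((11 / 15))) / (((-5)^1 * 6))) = -448 / 11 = -40.73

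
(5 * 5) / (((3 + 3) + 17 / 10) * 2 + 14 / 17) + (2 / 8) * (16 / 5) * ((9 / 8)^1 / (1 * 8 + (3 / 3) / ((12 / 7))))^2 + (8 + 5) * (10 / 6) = 23.22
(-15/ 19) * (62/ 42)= -155/ 133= -1.17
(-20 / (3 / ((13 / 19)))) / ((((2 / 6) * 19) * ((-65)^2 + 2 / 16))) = -2080 / 12202161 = -0.00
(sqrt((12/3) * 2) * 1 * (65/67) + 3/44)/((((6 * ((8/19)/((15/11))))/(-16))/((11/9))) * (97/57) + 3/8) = 3610/11319 + 1877200 * sqrt(2)/206829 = 13.15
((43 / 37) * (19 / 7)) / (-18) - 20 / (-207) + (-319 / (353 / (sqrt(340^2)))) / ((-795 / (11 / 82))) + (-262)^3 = -17984728.03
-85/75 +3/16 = -227/240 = -0.95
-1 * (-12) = 12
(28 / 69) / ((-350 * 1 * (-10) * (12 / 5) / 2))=1 / 10350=0.00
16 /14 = 8 /7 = 1.14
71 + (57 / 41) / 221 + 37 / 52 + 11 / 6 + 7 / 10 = 40367387 / 543660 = 74.25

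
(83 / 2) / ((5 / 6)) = 249 / 5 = 49.80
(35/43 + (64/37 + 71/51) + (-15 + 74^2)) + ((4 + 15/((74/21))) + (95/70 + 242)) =3246925937/567987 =5716.55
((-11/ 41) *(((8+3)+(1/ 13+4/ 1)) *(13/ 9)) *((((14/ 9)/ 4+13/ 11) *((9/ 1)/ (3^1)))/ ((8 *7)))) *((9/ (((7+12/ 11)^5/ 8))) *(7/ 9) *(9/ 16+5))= -2454256189/ 555645286296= -0.00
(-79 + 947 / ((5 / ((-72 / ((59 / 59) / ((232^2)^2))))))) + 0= -197530614595979 / 5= -39506122919195.80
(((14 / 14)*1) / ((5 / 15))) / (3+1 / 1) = 3 / 4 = 0.75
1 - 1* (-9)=10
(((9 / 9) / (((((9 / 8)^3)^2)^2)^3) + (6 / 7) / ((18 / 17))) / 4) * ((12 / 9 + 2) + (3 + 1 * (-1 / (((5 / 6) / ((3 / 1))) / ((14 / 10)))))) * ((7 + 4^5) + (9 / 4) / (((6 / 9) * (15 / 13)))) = 521241228268626578664812021105127142206239 / 1892385561774890650594572421480901844000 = 275.44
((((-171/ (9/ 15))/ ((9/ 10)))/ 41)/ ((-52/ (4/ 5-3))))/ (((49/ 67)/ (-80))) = 2800600/ 78351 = 35.74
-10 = -10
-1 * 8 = -8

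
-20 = -20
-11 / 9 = -1.22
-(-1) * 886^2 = 784996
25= 25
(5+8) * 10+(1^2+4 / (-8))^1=261 / 2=130.50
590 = 590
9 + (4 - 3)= 10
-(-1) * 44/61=44/61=0.72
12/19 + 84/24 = 157/38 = 4.13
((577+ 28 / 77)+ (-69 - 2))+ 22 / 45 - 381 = 62297 / 495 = 125.85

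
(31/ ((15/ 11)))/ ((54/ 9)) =341/ 90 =3.79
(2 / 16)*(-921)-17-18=-150.12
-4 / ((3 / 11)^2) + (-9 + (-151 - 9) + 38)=-1663 / 9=-184.78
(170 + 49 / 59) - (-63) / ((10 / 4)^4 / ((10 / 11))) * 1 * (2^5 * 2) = 21471041 / 81125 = 264.67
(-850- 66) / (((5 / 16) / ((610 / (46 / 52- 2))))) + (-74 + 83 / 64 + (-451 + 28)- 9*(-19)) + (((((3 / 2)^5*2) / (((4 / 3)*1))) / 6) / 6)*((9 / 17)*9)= 202278607001 / 126208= 1602739.98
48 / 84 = 4 / 7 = 0.57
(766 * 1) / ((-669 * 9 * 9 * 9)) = -766 / 487701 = -0.00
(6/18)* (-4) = -4/3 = -1.33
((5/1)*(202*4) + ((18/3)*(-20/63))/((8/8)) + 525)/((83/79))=7570175/1743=4343.19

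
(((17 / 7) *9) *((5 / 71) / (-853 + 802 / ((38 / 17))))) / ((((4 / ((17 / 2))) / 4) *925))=-16473 / 575575700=-0.00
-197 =-197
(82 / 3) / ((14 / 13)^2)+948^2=264225905 / 294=898727.57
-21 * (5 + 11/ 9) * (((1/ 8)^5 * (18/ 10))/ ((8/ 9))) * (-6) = 3969/ 81920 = 0.05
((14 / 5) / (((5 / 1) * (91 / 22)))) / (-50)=-22 / 8125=-0.00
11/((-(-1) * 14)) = 0.79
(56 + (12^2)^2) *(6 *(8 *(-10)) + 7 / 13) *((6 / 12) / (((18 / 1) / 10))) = -323991340 / 117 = -2769156.75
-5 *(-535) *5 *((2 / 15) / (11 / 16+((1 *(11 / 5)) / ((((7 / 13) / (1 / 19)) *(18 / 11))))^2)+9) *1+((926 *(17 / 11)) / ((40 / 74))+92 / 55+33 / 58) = 7353559828874652 / 58568369695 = 125555.14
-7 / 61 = -0.11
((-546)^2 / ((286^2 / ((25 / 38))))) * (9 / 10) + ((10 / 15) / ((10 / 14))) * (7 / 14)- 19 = -2258813 / 137940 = -16.38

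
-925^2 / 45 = -171125 / 9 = -19013.89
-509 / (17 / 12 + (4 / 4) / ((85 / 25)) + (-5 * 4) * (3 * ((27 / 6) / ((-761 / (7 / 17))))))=-4648188 / 16957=-274.12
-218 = -218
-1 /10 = -0.10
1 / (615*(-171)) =-1 / 105165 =-0.00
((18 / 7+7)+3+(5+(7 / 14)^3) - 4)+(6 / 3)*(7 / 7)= 879 / 56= 15.70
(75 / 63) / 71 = 25 / 1491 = 0.02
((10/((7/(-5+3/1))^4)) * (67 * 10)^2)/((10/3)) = 21547200/2401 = 8974.26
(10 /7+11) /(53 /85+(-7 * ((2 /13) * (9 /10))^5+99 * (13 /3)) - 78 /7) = 59174821875 /1992465369127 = 0.03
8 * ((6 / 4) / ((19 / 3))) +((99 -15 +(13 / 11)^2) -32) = 127115 / 2299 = 55.29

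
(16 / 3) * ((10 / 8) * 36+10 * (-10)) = -880 / 3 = -293.33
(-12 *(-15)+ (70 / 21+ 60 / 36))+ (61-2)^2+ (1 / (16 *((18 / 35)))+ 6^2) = 1066211 / 288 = 3702.12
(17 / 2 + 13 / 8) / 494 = 81 / 3952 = 0.02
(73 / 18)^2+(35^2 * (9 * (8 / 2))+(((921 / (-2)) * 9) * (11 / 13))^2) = 337909026761 / 27378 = 12342356.15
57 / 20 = 2.85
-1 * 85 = -85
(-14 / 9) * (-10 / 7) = 20 / 9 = 2.22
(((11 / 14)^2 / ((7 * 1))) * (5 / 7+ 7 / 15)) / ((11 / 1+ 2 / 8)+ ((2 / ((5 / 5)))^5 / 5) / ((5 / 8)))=75020 / 15479247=0.00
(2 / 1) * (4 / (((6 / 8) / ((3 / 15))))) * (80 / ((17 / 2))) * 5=5120 / 51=100.39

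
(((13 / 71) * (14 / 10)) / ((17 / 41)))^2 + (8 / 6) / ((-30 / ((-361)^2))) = -1898454902041 / 327791025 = -5791.66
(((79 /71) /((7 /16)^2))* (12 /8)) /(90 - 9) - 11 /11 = -0.89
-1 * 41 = -41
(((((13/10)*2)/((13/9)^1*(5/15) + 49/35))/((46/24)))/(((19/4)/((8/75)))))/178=0.00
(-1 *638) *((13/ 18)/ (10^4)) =-4147/ 90000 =-0.05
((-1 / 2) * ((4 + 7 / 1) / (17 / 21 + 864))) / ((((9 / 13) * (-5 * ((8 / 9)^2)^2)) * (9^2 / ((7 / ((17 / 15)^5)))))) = 200930625 / 1477196505088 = 0.00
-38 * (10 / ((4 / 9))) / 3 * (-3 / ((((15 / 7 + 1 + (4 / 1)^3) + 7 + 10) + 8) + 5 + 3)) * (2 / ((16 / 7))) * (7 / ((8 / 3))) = 879795 / 44864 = 19.61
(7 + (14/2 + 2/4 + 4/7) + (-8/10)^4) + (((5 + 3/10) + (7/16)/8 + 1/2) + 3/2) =22.84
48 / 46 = 24 / 23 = 1.04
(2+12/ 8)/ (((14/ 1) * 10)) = 1/ 40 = 0.02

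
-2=-2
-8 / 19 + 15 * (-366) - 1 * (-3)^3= -103805 / 19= -5463.42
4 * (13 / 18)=26 / 9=2.89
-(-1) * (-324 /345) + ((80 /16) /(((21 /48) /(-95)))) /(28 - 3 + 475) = -2504 /805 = -3.11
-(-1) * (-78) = -78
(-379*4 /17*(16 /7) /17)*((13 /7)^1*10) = -3153280 /14161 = -222.67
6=6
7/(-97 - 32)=-7/129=-0.05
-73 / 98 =-0.74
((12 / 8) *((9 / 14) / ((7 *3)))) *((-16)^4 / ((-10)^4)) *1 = 9216 / 30625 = 0.30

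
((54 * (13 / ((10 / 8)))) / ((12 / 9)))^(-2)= 25 / 4435236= 0.00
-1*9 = -9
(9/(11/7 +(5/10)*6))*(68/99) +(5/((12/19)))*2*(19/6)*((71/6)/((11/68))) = 792523/216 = 3669.09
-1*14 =-14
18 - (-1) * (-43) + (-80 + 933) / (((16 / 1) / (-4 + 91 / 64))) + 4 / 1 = -162249 / 1024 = -158.45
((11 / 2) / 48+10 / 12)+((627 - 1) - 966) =-32549 / 96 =-339.05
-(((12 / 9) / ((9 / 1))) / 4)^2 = -1 / 729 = -0.00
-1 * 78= -78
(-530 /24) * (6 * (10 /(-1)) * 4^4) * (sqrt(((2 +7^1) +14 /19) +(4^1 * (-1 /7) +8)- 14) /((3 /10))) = 3392000 * sqrt(55993) /399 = 2011637.93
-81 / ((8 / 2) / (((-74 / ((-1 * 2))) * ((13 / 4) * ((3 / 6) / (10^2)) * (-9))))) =350649 / 3200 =109.58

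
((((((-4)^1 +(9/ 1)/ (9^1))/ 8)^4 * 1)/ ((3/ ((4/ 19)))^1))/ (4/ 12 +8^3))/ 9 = 9/ 29903872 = 0.00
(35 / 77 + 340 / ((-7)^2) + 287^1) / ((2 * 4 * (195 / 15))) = 6103 / 2156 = 2.83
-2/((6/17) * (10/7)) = -119/30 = -3.97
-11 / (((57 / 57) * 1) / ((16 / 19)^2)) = -2816 / 361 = -7.80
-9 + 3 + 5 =-1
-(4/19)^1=-4/19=-0.21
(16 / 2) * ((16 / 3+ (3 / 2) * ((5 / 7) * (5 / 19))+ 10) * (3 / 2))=24922 / 133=187.38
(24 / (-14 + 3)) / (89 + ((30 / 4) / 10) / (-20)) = -1920 / 78287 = -0.02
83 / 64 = 1.30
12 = 12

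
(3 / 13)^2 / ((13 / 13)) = 9 / 169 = 0.05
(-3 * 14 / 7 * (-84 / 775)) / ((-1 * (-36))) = 14 / 775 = 0.02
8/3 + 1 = 11/3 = 3.67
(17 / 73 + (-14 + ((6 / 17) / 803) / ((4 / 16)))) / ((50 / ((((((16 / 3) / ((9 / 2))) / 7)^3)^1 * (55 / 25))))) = -342081536 / 116365622625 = -0.00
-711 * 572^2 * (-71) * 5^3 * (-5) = -10322859690000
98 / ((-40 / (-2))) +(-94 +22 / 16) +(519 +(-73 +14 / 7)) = 14411 / 40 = 360.28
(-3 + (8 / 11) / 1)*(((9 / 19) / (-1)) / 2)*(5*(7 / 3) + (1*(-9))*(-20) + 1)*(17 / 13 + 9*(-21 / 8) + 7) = -34528275 / 21736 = -1588.53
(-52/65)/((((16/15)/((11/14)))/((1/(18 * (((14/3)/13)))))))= -143/1568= -0.09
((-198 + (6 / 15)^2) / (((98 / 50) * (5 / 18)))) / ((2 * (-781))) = 44514 / 191345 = 0.23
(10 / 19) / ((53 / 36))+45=45675 / 1007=45.36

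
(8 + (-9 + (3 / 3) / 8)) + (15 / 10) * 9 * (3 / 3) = 101 / 8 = 12.62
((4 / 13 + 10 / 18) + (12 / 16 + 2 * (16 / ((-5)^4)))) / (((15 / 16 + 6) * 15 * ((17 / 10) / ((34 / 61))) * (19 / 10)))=0.00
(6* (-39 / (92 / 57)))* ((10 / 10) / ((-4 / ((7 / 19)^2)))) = 17199 / 3496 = 4.92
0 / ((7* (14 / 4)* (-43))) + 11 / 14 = 11 / 14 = 0.79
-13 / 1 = -13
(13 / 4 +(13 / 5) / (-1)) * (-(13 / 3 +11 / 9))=-65 / 18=-3.61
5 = 5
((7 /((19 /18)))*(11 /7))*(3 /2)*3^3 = 8019 /19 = 422.05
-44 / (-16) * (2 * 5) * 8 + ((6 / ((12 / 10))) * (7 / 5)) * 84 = 808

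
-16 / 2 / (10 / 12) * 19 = -182.40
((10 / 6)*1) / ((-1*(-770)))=1 / 462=0.00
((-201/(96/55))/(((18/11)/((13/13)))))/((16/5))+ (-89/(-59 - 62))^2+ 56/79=-221098652845/10659585024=-20.74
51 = 51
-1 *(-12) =12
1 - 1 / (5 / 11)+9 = 39 / 5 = 7.80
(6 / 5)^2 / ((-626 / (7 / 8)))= -63 / 31300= -0.00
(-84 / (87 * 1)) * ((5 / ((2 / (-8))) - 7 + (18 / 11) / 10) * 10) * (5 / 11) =117.78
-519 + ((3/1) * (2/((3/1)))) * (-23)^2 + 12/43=23189/43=539.28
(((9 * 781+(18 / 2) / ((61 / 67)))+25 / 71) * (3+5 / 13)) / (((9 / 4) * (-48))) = -25796639 / 116937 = -220.60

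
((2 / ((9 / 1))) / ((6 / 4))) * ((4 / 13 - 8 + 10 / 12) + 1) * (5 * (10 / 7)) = -45700 / 7371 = -6.20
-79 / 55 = -1.44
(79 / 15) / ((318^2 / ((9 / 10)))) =0.00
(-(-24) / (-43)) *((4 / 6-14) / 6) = 160 / 129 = 1.24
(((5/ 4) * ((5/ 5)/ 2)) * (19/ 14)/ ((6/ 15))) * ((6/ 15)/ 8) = 95/ 896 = 0.11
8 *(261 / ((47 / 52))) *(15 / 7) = 1628640 / 329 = 4950.27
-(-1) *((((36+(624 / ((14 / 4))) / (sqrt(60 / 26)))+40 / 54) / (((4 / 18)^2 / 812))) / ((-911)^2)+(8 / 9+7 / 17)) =257585863 / 126977913+488592 *sqrt(390) / 4149605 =4.35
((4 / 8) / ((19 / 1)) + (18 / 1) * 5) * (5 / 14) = 17105 / 532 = 32.15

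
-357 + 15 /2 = -699 /2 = -349.50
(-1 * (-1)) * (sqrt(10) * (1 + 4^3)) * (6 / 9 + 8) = 1781.42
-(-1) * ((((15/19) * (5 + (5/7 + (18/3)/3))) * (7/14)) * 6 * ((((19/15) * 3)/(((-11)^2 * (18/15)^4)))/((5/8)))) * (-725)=-271875/847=-320.99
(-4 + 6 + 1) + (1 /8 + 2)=41 /8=5.12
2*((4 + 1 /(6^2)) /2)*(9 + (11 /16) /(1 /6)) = 5075 /96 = 52.86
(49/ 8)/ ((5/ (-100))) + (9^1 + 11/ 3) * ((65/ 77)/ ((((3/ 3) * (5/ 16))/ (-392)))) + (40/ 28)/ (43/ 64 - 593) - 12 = -237267734615/ 17513958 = -13547.35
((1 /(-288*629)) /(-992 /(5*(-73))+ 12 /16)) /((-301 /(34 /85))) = 0.00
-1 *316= -316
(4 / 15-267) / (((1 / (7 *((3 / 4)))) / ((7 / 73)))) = -196049 / 1460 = -134.28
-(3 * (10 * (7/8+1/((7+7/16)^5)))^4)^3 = -3113577532384414721832779725224831677455661824359784608420344814591164289352963378223867336921779428870512457923467122875672964493211725341796875/572186463786385457706233187086804486452361402561369692017160118570172337024755321258795903495776386679628314223420993758909238870016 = -5441543499265.32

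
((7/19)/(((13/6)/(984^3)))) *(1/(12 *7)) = 1928671.87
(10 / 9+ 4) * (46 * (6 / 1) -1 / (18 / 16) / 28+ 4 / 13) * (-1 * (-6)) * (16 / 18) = 166534720 / 22113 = 7531.08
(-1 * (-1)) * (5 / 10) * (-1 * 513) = -513 / 2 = -256.50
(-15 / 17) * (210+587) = -11955 / 17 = -703.24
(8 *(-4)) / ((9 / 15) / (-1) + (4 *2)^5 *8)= -160 / 1310717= -0.00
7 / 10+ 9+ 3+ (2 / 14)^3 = 43571 / 3430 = 12.70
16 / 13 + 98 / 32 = 893 / 208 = 4.29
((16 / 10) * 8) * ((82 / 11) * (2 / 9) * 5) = 10496 / 99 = 106.02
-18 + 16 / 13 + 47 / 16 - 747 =-158253 / 208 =-760.83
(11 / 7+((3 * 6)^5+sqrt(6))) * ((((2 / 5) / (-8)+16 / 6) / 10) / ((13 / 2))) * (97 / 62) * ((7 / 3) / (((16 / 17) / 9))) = 1812251 * sqrt(6) / 1289600+110463688561 / 41600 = 2655380.57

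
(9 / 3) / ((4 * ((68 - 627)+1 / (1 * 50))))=-75 / 55898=-0.00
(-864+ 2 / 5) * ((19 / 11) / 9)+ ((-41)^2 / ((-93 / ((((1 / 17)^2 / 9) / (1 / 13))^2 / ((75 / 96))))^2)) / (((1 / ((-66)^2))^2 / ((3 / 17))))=-31555273785815237492806 / 190389352197061400625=-165.74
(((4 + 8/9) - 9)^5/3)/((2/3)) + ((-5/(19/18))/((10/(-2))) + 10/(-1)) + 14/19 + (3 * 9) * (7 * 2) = -488014831/2243862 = -217.49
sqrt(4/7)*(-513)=-1026*sqrt(7)/7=-387.79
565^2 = 319225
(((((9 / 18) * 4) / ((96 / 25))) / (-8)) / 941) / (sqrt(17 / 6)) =-25 * sqrt(102) / 6142848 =-0.00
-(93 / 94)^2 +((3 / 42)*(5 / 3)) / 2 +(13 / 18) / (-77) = -2843353 / 3061674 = -0.93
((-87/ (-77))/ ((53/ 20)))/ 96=145/ 32648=0.00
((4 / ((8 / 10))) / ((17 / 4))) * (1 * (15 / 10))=30 / 17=1.76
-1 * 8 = -8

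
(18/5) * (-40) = -144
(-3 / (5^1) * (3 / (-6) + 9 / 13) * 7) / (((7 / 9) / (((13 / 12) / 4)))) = -0.28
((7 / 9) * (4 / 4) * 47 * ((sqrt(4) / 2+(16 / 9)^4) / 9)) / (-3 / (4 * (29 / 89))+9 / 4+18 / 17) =23387834218 / 527720913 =44.32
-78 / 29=-2.69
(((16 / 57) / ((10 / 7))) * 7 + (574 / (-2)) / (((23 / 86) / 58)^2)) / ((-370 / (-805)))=-7122749098892 / 242535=-29367922.56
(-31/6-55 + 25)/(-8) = 211/48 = 4.40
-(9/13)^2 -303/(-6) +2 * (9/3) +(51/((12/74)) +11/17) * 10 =18430245/5746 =3207.49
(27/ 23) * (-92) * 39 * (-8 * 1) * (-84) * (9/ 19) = -25474176/ 19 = -1340746.11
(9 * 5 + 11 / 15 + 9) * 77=63217 / 15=4214.47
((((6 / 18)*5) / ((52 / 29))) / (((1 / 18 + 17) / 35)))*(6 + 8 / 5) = 57855 / 3991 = 14.50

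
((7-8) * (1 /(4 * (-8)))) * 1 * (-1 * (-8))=0.25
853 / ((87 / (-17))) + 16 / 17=-245125 / 1479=-165.74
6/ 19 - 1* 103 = -1951/ 19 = -102.68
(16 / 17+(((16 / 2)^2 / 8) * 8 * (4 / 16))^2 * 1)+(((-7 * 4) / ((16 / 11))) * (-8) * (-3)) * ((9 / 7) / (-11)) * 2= 6204 / 17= 364.94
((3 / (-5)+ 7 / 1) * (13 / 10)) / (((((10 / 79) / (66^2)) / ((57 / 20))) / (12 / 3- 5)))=-509991768 / 625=-815986.83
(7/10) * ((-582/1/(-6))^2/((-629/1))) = -10.47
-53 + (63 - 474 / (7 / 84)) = -5678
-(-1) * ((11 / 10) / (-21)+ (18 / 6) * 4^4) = 767.95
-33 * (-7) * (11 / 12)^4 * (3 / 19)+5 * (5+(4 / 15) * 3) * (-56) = -69964867 / 43776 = -1598.25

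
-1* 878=-878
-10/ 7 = -1.43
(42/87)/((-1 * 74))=-7/1073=-0.01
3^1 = 3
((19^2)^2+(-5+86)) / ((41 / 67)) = 8736934 / 41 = 213095.95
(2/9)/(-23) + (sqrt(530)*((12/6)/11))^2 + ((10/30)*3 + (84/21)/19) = 8909443/475893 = 18.72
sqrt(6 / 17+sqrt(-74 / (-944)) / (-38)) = sqrt(2050838112 - 647938 *sqrt(4366)) / 76228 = 0.59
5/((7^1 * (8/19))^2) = 1805/3136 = 0.58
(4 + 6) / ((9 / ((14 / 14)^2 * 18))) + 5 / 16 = 325 / 16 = 20.31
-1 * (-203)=203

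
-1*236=-236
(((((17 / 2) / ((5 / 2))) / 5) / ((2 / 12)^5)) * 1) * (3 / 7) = 396576 / 175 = 2266.15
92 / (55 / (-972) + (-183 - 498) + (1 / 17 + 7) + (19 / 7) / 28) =-37245096 / 272820661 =-0.14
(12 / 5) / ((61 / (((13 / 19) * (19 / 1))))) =156 / 305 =0.51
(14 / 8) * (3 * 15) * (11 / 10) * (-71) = -49203 / 8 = -6150.38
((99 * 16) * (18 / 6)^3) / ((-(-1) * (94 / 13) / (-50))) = -13899600 / 47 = -295736.17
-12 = -12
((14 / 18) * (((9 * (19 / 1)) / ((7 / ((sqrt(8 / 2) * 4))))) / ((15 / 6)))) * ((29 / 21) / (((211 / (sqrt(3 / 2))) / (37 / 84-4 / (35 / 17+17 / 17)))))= -1043594 * sqrt(6) / 6048315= -0.42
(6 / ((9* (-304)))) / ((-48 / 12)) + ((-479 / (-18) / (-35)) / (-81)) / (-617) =5101969 / 9571595040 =0.00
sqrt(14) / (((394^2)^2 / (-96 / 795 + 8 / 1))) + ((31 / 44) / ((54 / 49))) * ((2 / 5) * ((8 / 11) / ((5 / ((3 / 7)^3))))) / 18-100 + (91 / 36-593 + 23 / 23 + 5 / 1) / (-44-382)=-32028384001 / 324739800 + 261 * sqrt(14) / 798253394930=-98.63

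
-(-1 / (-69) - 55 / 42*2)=1258 / 483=2.60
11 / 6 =1.83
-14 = -14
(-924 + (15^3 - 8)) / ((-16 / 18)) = -21987 / 8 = -2748.38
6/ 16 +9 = 9.38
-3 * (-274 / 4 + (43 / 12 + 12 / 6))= 755 / 4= 188.75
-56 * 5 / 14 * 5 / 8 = -25 / 2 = -12.50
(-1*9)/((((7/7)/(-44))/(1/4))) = 99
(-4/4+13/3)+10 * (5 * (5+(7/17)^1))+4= 14174/51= 277.92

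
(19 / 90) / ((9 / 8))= 76 / 405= 0.19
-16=-16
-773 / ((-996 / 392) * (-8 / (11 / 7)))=-59521 / 996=-59.76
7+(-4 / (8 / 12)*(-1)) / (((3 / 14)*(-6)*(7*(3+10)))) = 271 / 39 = 6.95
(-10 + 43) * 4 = 132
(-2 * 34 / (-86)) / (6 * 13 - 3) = 0.01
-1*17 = -17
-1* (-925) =925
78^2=6084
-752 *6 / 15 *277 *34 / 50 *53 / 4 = -93840952 / 125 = -750727.62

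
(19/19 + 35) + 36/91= 3312/91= 36.40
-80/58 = -1.38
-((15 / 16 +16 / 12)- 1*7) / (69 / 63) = 1589 / 368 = 4.32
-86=-86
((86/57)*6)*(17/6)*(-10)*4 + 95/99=-1928035/1881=-1025.01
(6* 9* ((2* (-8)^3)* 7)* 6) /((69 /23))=-774144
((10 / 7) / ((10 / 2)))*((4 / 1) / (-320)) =-1 / 280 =-0.00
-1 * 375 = -375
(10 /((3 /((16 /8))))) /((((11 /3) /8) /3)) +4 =524 /11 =47.64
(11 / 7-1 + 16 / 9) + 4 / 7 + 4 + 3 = 625 / 63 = 9.92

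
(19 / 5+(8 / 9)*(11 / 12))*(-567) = -13083 / 5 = -2616.60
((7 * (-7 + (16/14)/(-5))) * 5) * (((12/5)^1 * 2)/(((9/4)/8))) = -64768/15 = -4317.87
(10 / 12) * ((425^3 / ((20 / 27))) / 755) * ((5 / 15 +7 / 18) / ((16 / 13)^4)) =5700507840625 / 158334976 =36002.83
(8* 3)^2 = 576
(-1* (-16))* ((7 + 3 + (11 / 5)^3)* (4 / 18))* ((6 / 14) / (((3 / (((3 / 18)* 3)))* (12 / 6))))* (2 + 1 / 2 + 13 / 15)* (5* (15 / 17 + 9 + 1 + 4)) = 263809172 / 401625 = 656.85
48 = 48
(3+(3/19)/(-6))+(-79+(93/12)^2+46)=9131/304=30.04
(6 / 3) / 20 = 1 / 10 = 0.10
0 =0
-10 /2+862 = 857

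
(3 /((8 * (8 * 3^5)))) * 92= 23 /1296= 0.02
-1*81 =-81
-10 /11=-0.91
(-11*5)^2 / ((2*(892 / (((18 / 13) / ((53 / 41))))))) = 1116225 / 614588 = 1.82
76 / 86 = 38 / 43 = 0.88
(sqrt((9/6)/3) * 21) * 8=84 * sqrt(2)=118.79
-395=-395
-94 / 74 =-47 / 37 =-1.27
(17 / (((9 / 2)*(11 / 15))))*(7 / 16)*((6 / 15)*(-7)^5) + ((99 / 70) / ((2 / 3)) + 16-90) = -35166617 / 2310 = -15223.64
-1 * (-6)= 6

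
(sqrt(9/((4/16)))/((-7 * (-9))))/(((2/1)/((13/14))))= 13/294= 0.04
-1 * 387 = -387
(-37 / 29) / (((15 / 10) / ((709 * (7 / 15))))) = -281.43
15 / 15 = 1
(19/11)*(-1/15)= -19/165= -0.12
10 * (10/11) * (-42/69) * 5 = -7000/253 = -27.67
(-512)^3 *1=-134217728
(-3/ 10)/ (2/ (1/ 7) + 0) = -3/ 140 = -0.02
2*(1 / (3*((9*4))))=1 / 54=0.02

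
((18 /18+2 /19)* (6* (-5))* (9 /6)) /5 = -189 /19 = -9.95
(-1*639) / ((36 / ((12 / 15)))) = -71 / 5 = -14.20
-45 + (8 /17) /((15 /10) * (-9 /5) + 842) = -45.00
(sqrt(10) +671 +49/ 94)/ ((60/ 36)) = 3 * sqrt(10)/ 5 +189369/ 470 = 404.81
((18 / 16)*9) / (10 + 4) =81 / 112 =0.72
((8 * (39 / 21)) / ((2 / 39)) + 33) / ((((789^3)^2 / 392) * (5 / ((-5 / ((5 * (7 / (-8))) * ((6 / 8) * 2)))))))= 32128 / 402078423903877935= 0.00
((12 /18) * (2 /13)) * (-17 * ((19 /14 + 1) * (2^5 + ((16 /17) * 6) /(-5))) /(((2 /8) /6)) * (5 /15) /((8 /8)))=-461824 /455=-1015.00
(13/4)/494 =1/152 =0.01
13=13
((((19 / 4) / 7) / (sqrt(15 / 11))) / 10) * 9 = 57 * sqrt(165) / 1400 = 0.52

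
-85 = -85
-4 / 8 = -1 / 2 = -0.50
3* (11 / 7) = 33 / 7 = 4.71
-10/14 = -5/7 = -0.71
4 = 4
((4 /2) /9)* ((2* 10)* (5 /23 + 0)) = 200 /207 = 0.97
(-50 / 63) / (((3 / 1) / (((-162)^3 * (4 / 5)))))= 6298560 / 7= 899794.29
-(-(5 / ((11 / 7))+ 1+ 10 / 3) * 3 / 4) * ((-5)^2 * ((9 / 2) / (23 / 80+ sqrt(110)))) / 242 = -6417000 / 936319901+ 22320000 * sqrt(110) / 936319901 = 0.24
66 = 66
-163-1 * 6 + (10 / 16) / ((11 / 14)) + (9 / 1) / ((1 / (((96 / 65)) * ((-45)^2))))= 26748.72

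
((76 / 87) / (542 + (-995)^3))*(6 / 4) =-38 / 28567155657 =-0.00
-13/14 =-0.93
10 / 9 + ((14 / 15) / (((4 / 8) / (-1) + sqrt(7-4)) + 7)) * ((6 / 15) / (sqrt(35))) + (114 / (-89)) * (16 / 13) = -4846 / 10413-16 * sqrt(105) / 58875 + 104 * sqrt(35) / 58875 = -0.46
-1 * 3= -3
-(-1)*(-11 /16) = -11 /16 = -0.69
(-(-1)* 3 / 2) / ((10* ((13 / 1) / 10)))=3 / 26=0.12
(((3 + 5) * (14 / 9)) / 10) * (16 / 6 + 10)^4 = 116767616 / 3645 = 32035.01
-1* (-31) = 31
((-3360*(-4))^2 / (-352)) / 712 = -705600 / 979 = -720.74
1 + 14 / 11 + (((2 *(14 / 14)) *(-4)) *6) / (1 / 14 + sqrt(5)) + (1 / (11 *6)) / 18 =312965 / 105732 - 9408 *sqrt(5) / 979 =-18.53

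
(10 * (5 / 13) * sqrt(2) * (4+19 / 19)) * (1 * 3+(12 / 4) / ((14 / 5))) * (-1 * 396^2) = -1117314000 * sqrt(2) / 91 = -17363962.77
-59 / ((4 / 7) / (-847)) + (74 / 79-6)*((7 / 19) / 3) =1575187733 / 18012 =87452.13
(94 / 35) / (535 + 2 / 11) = 1034 / 206045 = 0.01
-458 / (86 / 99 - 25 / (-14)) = -634788 / 3679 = -172.54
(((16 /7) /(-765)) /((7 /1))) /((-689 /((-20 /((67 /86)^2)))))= -473344 /23187628737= -0.00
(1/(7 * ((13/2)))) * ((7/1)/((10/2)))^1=0.03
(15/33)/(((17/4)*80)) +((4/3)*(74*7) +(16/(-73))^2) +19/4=4158287443/5979138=695.47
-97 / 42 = -2.31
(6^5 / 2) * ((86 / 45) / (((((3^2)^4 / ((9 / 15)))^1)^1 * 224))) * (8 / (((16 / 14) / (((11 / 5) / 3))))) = 473 / 30375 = 0.02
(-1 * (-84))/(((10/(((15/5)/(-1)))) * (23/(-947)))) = 119322/115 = 1037.58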